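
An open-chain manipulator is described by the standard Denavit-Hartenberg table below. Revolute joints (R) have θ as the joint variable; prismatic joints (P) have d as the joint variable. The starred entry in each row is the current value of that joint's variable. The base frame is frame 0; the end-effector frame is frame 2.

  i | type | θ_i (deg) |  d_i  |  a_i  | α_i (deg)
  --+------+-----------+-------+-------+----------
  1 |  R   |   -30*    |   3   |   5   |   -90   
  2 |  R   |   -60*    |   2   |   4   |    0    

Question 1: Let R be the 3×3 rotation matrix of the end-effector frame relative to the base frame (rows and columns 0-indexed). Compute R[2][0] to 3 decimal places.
0.866

End-effector x-axis (col 0 of R) = (0.4330,-0.2500,0.8660)
R[2][0] = 0.8660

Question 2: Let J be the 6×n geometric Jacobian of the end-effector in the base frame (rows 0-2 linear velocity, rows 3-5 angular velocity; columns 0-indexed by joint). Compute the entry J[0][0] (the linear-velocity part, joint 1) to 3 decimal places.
1.768

axis z_0 = ẑ; lever o_n−o_0 = (7.0622,-1.7679,6.4641)
cross product → J_v[:, 0] = (1.7679,7.0622,-0.0000)
J_ω[:, 0] = z_0
entry J[0][0] = 1.7679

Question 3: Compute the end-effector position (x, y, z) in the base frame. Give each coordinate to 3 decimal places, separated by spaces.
7.062 -1.768 6.464

after link 1: o_1 = (4.3301, -2.5000, 3.0000)
after link 2: o_2 = (7.0622, -1.7679, 6.4641)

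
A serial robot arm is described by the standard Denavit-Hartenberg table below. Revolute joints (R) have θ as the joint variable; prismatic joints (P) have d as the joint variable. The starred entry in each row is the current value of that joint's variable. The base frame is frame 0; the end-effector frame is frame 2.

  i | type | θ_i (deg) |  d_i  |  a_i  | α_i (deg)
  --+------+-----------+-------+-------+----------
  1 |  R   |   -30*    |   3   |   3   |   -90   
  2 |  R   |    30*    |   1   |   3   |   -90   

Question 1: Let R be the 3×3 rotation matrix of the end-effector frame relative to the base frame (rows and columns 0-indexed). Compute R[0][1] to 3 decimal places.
End-effector y-axis (col 1 of R) = (-0.5000,-0.8660,-0.0000)
R[0][1] = -0.5000

-0.500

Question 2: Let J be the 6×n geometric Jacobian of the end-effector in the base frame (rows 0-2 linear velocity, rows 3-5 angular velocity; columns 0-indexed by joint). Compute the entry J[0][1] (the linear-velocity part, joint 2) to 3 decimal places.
axis z_1 = (0.5000,0.8660,0.0000); lever o_n−o_1 = (2.7500,-0.4330,-1.5000)
cross product → J_v[:, 1] = (-1.2990,0.7500,-2.5981)
J_ω[:, 1] = z_1
entry J[0][1] = -1.2990

-1.299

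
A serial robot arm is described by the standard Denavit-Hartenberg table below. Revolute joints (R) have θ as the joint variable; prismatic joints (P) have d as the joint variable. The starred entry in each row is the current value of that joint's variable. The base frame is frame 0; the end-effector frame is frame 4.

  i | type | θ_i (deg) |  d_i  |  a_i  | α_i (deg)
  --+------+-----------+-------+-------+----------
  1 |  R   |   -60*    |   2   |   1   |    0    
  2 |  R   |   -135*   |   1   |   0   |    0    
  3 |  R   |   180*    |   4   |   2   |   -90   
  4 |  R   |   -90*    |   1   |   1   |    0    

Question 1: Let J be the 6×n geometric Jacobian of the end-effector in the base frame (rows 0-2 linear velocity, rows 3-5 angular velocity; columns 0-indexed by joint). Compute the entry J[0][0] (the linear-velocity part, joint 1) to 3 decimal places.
0.418

axis z_0 = ẑ; lever o_n−o_0 = (2.6907,-0.4177,8.0000)
cross product → J_v[:, 0] = (0.4177,2.6907,-0.0000)
J_ω[:, 0] = z_0
entry J[0][0] = 0.4177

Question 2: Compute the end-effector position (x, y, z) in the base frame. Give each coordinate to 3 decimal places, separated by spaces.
2.691 -0.418 8.000

after link 1: o_1 = (0.5000, -0.8660, 2.0000)
after link 2: o_2 = (0.5000, -0.8660, 3.0000)
after link 3: o_3 = (2.4319, -1.3837, 7.0000)
after link 4: o_4 = (2.6907, -0.4177, 8.0000)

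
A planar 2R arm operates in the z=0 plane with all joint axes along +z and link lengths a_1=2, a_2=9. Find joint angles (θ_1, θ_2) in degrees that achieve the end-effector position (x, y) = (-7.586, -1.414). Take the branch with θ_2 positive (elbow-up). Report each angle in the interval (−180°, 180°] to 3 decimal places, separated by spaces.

66.126 134.994

cos θ_2 = (59.5468−2²−9²)/(2·2·9) = -0.7070; θ_2 = 134.9941° (elbow-up)
β = atan2(-1.4140,-7.5860) = -169.4415°; ψ = atan2(6.3646,-4.3633) = 124.4328°
θ_1 = β − ψ = -293.8743°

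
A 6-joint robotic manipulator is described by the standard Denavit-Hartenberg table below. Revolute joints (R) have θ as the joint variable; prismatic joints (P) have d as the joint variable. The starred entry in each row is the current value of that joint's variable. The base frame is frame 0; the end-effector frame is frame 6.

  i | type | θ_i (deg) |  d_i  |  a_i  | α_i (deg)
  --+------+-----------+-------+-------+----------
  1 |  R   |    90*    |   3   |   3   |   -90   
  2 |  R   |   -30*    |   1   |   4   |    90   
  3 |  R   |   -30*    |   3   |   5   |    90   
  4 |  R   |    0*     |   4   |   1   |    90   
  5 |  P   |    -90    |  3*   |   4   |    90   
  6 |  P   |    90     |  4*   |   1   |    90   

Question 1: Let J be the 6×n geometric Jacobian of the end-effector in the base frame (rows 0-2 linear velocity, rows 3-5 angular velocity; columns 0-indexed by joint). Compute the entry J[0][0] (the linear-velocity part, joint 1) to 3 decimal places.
-8.464

axis z_0 = ẑ; lever o_n−o_0 = (0.0000,8.4641,5.0000)
cross product → J_v[:, 0] = (-8.4641,0.0000,0.0000)
J_ω[:, 0] = z_0
entry J[0][0] = -8.4641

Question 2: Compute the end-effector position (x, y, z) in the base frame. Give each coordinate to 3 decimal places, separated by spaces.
0.000 8.464 5.000

after link 1: o_1 = (0.0000, 3.0000, 3.0000)
after link 2: o_2 = (-1.0000, 6.4641, 5.0000)
after link 3: o_3 = (1.5000, 8.7141, 9.7631)
after link 4: o_4 = (5.4641, 7.7321, 9.1962)
after link 5: o_5 = (2.0000, 10.9641, 7.5981)
after link 6: o_6 = (0.0000, 8.4641, 5.0000)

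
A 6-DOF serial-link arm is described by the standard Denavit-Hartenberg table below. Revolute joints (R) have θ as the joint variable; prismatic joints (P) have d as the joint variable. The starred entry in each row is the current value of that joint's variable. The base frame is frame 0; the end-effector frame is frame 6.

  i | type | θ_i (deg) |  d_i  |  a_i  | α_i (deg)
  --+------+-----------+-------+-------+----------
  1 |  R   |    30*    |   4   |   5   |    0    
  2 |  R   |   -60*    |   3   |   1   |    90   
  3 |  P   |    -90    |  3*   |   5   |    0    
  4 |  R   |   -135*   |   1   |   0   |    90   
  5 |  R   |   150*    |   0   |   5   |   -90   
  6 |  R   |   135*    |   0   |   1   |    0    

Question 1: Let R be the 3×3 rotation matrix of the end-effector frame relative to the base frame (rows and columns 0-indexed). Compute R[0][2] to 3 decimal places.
End-effector z-axis (col 2 of R) = (0.7392,0.5732,-0.3536)
R[0][2] = 0.7392

0.739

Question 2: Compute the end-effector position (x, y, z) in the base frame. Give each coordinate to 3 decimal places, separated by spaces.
3.967 -4.387 -1.129

after link 1: o_1 = (4.3301, 2.5000, 4.0000)
after link 2: o_2 = (5.1962, 2.0000, 7.0000)
after link 3: o_3 = (3.6962, -0.5981, 2.0000)
after link 4: o_4 = (3.1962, -1.4641, 2.0000)
after link 5: o_5 = (4.5978, -5.1601, -1.0619)
after link 6: o_6 = (3.9666, -4.3874, -1.1288)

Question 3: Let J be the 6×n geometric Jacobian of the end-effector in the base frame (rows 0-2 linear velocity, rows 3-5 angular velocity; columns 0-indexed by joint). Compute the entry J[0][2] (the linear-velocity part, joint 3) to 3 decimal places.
-0.500

prismatic axis z_2 = (-0.5000,-0.8660,0.0000)
J_v[:, 2] = z_2; J_ω[:, 2] = (0,0,0)
entry J[0][2] = -0.5000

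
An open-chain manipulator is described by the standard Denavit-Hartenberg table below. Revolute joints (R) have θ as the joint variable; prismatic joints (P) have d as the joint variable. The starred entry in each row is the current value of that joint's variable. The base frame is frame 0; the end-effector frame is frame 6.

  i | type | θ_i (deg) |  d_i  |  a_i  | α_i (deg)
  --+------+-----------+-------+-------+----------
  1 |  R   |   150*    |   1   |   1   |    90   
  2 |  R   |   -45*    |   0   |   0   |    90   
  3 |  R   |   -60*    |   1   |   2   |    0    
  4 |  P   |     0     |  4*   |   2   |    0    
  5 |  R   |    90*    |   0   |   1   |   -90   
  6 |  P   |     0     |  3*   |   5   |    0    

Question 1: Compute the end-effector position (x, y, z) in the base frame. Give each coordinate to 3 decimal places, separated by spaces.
-0.225 2.594 -6.563

after link 1: o_1 = (-0.8660, 0.5000, 1.0000)
after link 2: o_2 = (-0.8660, 0.5000, 1.0000)
after link 3: o_3 = (-1.7321, -1.0000, -0.4142)
after link 4: o_4 = (-0.7610, -3.5607, -3.9497)
after link 5: o_5 = (-1.0413, -2.8215, -4.5621)
after link 6: o_6 = (-0.2253, 2.5942, -6.5633)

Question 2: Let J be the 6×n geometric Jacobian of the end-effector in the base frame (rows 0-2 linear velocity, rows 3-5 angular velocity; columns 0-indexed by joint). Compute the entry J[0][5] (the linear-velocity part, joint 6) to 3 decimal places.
0.739

prismatic axis z_5 = (0.7392,0.5732,0.3536)
J_v[:, 5] = z_5; J_ω[:, 5] = (0,0,0)
entry J[0][5] = 0.7392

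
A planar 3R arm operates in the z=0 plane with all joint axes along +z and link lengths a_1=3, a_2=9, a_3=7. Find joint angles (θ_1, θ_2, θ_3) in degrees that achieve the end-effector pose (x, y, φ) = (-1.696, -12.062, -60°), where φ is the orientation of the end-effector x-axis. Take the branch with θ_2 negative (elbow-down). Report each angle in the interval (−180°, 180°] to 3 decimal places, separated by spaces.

-29.995 -120.005 90.000

wrist centre = target − a_3·(cos φ, sin φ) = (-5.1960, -5.9998)
cos θ_2 = (62.9963−3²−9²)/(2·3·9) = -0.5001; θ_2 = -120.0046° (elbow-down)
β = atan2(-5.9998,-5.1960) = -130.8934°; ψ = atan2(-7.7939,-1.5006) = -100.8983°
θ_1 = β − ψ = -29.9951°
θ_3 = φ − θ_1 − θ_2 = 89.9997° (wrapped to (-180°,180°])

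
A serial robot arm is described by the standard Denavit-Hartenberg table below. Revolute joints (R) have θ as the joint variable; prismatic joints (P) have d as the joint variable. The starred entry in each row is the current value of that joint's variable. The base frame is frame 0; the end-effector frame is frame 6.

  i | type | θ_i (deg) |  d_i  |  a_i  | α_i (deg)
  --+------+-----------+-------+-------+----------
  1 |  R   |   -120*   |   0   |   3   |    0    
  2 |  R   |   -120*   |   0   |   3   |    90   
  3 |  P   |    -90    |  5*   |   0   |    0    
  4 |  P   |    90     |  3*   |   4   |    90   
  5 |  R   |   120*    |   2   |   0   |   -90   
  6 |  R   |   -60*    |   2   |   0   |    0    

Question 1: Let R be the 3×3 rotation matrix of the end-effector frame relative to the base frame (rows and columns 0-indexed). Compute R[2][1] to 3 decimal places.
End-effector y-axis (col 1 of R) = (0.8660,0.0000,0.5000)
R[2][1] = 0.5000

0.500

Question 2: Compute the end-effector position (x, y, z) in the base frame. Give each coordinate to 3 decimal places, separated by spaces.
after link 1: o_1 = (-1.5000, -2.5981, 0.0000)
after link 2: o_2 = (-3.0000, -0.0000, 0.0000)
after link 3: o_3 = (1.3301, 2.5000, 0.0000)
after link 4: o_4 = (1.9282, 7.4641, 0.0000)
after link 5: o_5 = (1.9282, 7.4641, -2.0000)
after link 6: o_6 = (1.9282, 5.4641, -2.0000)

1.928 5.464 -2.000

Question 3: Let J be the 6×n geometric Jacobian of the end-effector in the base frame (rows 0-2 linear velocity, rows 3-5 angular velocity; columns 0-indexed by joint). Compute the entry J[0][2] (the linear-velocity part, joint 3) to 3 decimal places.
0.866

prismatic axis z_2 = (0.8660,0.5000,0.0000)
J_v[:, 2] = z_2; J_ω[:, 2] = (0,0,0)
entry J[0][2] = 0.8660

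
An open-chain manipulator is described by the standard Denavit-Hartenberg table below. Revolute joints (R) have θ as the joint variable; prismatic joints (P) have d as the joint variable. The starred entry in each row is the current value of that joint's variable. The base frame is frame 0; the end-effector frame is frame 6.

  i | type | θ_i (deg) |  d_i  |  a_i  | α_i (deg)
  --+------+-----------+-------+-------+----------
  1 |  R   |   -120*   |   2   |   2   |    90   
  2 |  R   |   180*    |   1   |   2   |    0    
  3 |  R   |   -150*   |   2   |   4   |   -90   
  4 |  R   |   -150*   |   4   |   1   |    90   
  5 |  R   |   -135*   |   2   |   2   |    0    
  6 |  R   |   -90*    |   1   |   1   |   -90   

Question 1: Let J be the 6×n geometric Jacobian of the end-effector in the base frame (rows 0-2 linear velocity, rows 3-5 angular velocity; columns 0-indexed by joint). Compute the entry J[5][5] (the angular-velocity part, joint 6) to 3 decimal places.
axis z_5 = (0.9665,-0.0580,-0.2500); lever o_n−o_5 = (1.1843,-0.3879,0.6686)
cross product → J_v[:, 5] = (-0.1358,-0.9422,-0.3062)
J_ω[:, 5] = z_5
entry J[5][5] = -0.2500

-0.250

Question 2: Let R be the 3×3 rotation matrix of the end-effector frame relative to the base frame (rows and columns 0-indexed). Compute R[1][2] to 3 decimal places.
End-effector z-axis (col 2 of R) = (-0.1358,-0.9422,-0.3062)
R[1][2] = -0.9422

-0.942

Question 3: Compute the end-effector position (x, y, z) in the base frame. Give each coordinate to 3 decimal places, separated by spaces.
-0.542 -1.257 6.587

after link 1: o_1 = (-1.0000, -1.7321, 2.0000)
after link 2: o_2 = (-0.8660, 0.5000, 2.0000)
after link 3: o_3 = (-4.3301, -1.5000, 4.0000)
after link 4: o_4 = (-3.3881, 1.1316, 7.0311)
after link 5: o_5 = (-1.7266, -0.8689, 5.9187)
after link 6: o_6 = (-0.5423, -1.2568, 6.5873)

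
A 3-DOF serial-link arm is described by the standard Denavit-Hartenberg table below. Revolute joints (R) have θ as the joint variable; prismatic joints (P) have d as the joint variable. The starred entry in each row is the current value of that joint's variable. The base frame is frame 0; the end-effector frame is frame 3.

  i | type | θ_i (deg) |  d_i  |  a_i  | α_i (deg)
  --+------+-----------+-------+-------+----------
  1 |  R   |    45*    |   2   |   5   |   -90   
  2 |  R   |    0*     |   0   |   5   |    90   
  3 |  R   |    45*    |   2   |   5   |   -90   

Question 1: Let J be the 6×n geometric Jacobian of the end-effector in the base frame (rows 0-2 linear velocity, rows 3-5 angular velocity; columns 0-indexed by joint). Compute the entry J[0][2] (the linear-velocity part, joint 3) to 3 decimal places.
-5.000

axis z_2 = (0.0000,0.0000,1.0000); lever o_n−o_2 = (0.0000,5.0000,2.0000)
cross product → J_v[:, 2] = (-5.0000,0.0000,0.0000)
J_ω[:, 2] = z_2
entry J[0][2] = -5.0000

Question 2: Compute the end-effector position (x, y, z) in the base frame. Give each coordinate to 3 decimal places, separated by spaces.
after link 1: o_1 = (3.5355, 3.5355, 2.0000)
after link 2: o_2 = (7.0711, 7.0711, 2.0000)
after link 3: o_3 = (7.0711, 12.0711, 4.0000)

7.071 12.071 4.000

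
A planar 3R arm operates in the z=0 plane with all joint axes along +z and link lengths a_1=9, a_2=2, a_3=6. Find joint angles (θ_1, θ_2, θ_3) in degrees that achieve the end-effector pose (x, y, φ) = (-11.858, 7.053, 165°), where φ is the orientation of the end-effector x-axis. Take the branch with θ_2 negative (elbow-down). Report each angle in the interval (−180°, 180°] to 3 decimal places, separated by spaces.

wrist centre = target − a_3·(cos φ, sin φ) = (-6.0624, 5.5001)
cos θ_2 = (67.0042−9²−2²)/(2·9·2) = -0.4999; θ_2 = -119.9923° (elbow-down)
β = atan2(5.5001,-6.0624) = 137.7845°; ψ = atan2(-1.7322,8.0002) = -12.2169°
θ_1 = β − ψ = 150.0014°
θ_3 = φ − θ_1 − θ_2 = 134.9909° (wrapped to (-180°,180°])

150.001 -119.992 134.991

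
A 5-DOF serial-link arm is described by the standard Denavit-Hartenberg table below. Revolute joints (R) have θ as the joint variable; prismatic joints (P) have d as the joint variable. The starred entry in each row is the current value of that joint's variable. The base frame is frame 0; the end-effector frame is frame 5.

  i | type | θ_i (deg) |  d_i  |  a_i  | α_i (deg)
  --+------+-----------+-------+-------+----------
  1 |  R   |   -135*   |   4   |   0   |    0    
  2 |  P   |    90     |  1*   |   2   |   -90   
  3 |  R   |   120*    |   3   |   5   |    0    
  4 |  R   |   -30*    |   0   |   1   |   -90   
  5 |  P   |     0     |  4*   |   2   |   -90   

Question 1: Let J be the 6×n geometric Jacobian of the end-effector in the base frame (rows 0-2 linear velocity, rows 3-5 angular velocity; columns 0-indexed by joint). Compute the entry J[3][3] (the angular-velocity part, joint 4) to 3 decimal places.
axis z_3 = (0.7071,0.7071,0.0000); lever o_n−o_3 = (-2.8284,2.8284,-3.0000)
cross product → J_v[:, 3] = (-2.1213,2.1213,4.0000)
J_ω[:, 3] = z_3
entry J[3][3] = 0.7071

0.707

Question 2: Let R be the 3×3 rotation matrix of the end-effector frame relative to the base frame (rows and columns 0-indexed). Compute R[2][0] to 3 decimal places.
End-effector x-axis (col 0 of R) = (0.0000,0.0000,-1.0000)
R[2][0] = -1.0000

-1.000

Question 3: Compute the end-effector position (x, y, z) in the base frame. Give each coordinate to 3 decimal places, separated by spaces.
-1.061 5.303 -2.330

after link 1: o_1 = (0.0000, 0.0000, 4.0000)
after link 2: o_2 = (1.4142, -1.4142, 5.0000)
after link 3: o_3 = (1.7678, 2.4749, 0.6699)
after link 4: o_4 = (1.7678, 2.4749, -0.3301)
after link 5: o_5 = (-1.0607, 5.3033, -2.3301)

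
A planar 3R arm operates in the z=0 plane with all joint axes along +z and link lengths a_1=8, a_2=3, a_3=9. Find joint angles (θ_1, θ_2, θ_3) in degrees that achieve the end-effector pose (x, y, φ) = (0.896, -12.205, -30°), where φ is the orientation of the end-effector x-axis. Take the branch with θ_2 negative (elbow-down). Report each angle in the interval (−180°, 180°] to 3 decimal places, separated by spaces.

wrist centre = target − a_3·(cos φ, sin φ) = (-6.8982, -7.7050)
cos θ_2 = (106.9526−8²−3²)/(2·8·3) = 0.7073; θ_2 = -44.9807° (elbow-down)
β = atan2(-7.7050,-6.8982) = -131.8378°; ψ = atan2(-2.1206,10.1220) = -11.8325°
θ_1 = β − ψ = -120.0053°
θ_3 = φ − θ_1 − θ_2 = 134.9860° (wrapped to (-180°,180°])

-120.005 -44.981 134.986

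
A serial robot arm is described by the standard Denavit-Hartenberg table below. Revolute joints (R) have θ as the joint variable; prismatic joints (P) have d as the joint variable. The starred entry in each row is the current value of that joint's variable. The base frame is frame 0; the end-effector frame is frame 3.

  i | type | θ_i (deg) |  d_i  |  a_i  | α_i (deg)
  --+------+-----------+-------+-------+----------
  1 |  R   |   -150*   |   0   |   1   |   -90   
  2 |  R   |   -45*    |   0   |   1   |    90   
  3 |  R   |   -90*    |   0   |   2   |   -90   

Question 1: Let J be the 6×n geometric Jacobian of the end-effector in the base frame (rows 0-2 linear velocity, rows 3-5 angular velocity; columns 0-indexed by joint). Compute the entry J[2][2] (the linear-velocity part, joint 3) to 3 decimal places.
1.414

axis z_2 = (0.6124,0.3536,0.7071); lever o_n−o_2 = (-1.0000,1.7321,0.0000)
cross product → J_v[:, 2] = (-1.2247,-0.7071,1.4142)
J_ω[:, 2] = z_2
entry J[2][2] = 1.4142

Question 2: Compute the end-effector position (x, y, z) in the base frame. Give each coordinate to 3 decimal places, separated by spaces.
-2.478 0.878 0.707

after link 1: o_1 = (-0.8660, -0.5000, 0.0000)
after link 2: o_2 = (-1.4784, -0.8536, 0.7071)
after link 3: o_3 = (-2.4784, 0.8785, 0.7071)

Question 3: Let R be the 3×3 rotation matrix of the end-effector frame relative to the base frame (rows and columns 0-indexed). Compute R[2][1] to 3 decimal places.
End-effector y-axis (col 1 of R) = (-0.6124,-0.3536,-0.7071)
R[2][1] = -0.7071

-0.707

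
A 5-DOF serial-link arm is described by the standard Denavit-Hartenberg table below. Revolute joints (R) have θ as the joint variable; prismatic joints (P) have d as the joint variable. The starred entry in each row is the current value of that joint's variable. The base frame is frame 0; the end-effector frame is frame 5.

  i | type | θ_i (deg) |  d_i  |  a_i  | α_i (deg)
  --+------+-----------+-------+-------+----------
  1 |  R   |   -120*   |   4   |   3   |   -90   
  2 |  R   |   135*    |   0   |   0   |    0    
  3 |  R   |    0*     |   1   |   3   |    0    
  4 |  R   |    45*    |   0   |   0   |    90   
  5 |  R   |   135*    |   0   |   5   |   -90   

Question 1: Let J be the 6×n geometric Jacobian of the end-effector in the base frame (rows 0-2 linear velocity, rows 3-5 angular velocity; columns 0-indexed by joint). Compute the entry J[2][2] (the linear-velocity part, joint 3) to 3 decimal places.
-1.414

axis z_2 = (0.8660,-0.5000,0.0000); lever o_n−o_2 = (3.2208,-3.4925,-2.1213)
cross product → J_v[:, 2] = (1.0607,1.8371,-1.4142)
J_ω[:, 2] = z_2
entry J[2][2] = -1.4142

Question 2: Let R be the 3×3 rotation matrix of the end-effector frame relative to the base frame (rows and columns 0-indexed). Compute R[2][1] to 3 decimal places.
End-effector y-axis (col 1 of R) = (-0.0000,0.0000,1.0000)
R[2][1] = 1.0000

1.000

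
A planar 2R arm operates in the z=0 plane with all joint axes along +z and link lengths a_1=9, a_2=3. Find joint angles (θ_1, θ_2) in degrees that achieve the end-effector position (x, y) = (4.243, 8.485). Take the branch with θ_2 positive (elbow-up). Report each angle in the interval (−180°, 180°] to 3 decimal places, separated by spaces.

44.997 90.002

cos θ_2 = (89.9983−9²−3²)/(2·9·3) = -0.0000; θ_2 = 90.0018° (elbow-up)
β = atan2(8.4850,4.2430) = 63.4322°; ψ = atan2(3.0000,8.9999) = 18.4351°
θ_1 = β − ψ = 44.9971°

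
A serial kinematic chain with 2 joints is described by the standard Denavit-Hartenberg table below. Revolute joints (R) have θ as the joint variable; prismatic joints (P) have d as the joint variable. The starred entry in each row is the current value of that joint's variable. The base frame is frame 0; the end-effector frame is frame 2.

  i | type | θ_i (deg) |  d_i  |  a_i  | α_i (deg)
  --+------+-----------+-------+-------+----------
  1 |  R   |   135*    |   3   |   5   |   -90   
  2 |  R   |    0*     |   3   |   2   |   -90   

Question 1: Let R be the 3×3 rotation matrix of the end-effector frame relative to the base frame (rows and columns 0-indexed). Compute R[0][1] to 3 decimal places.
0.707

End-effector y-axis (col 1 of R) = (0.7071,0.7071,-0.0000)
R[0][1] = 0.7071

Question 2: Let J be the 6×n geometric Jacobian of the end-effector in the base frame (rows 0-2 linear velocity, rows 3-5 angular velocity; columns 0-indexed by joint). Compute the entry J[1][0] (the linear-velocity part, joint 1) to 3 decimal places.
-7.071

axis z_0 = ẑ; lever o_n−o_0 = (-7.0711,2.8284,3.0000)
cross product → J_v[:, 0] = (-2.8284,-7.0711,0.0000)
J_ω[:, 0] = z_0
entry J[1][0] = -7.0711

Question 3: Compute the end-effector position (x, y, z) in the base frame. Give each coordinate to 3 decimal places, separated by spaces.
after link 1: o_1 = (-3.5355, 3.5355, 3.0000)
after link 2: o_2 = (-7.0711, 2.8284, 3.0000)

-7.071 2.828 3.000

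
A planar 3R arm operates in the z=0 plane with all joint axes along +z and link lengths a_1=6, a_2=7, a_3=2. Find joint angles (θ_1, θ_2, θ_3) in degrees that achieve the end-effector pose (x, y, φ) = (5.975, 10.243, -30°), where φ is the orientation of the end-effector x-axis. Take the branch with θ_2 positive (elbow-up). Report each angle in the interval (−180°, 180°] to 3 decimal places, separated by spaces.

wrist centre = target − a_3·(cos φ, sin φ) = (4.2429, 11.2430)
cos θ_2 = (144.4077−6²−7²)/(2·6·7) = 0.7072; θ_2 = 44.9897° (elbow-up)
β = atan2(11.2430,4.2429) = 69.3242°; ψ = atan2(4.9489,10.9506) = 24.3193°
θ_1 = β − ψ = 45.0049°
θ_3 = φ − θ_1 − θ_2 = -119.9945° (wrapped to (-180°,180°])

45.005 44.990 -119.995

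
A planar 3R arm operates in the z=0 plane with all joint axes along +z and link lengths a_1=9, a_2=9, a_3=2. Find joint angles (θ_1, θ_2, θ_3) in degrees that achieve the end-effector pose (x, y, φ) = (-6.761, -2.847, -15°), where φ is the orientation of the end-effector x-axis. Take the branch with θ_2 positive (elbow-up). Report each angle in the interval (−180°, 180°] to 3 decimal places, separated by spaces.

134.999 120.003 89.998

wrist centre = target − a_3·(cos φ, sin φ) = (-8.6929, -2.3294)
cos θ_2 = (80.9916−9²−9²)/(2·9·9) = -0.5001; θ_2 = 120.0034° (elbow-up)
β = atan2(-2.3294,-8.6929) = -164.9993°; ψ = atan2(7.7940,4.4995) = 60.0017°
θ_1 = β − ψ = -225.0010°
θ_3 = φ − θ_1 − θ_2 = 89.9976° (wrapped to (-180°,180°])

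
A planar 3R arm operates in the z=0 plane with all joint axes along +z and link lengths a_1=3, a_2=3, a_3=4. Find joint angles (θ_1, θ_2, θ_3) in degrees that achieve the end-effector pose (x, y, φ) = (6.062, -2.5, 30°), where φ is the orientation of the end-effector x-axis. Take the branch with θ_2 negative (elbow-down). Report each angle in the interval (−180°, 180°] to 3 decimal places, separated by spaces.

wrist centre = target − a_3·(cos φ, sin φ) = (2.5979, -4.5000)
cos θ_2 = (26.9991−3²−3²)/(2·3·3) = 0.4999; θ_2 = -60.0034° (elbow-down)
β = atan2(-4.5000,2.5979) = -60.0017°; ψ = atan2(-2.5982,4.4998) = -30.0017°
θ_1 = β − ψ = -30.0000°
θ_3 = φ − θ_1 − θ_2 = 120.0034° (wrapped to (-180°,180°])

-30.000 -60.003 120.003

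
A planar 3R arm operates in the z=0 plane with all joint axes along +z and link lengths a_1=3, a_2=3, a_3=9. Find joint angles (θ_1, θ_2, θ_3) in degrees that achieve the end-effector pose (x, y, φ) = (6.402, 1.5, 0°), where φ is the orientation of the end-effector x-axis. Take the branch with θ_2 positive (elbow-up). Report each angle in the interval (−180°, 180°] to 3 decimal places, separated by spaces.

89.999 120.001 150.000

wrist centre = target − a_3·(cos φ, sin φ) = (-2.5980, 1.5000)
cos θ_2 = (8.9996−3²−3²)/(2·3·3) = -0.5000; θ_2 = 120.0015° (elbow-up)
β = atan2(1.5000,-2.5980) = 149.9993°; ψ = atan2(2.5980,1.4999) = 60.0007°
θ_1 = β − ψ = 89.9985°
θ_3 = φ − θ_1 − θ_2 = 150.0000° (wrapped to (-180°,180°])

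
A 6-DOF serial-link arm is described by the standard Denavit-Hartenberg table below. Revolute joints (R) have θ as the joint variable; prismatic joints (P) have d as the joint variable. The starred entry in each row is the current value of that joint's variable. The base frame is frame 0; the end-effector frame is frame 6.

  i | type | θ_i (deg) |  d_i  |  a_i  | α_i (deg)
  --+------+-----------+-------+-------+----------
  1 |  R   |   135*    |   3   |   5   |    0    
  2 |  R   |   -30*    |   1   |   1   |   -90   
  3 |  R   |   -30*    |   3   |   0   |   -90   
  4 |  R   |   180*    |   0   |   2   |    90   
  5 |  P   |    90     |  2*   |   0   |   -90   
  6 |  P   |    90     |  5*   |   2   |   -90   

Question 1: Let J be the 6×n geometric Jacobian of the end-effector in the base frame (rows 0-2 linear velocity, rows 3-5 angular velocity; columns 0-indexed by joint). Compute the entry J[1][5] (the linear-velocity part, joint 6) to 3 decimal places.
0.837

prismatic axis z_5 = (-0.2241,0.8365,0.5000)
J_v[:, 5] = z_5; J_ω[:, 5] = (0,0,0)
entry J[1][5] = 0.8365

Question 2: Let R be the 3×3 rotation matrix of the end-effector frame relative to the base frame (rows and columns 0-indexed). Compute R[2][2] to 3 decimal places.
End-effector z-axis (col 2 of R) = (0.1294,-0.4830,0.8660)
R[2][2] = 0.8660

0.866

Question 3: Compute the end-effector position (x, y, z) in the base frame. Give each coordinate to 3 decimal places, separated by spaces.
-7.365 6.235 5.500

after link 1: o_1 = (-3.5355, 3.5355, 3.0000)
after link 2: o_2 = (-3.7944, 4.5015, 4.0000)
after link 3: o_3 = (-6.6921, 3.7250, 4.0000)
after link 4: o_4 = (-6.2438, 2.0520, 3.0000)
after link 5: o_5 = (-4.3120, 2.5696, 3.0000)
after link 6: o_6 = (-7.3646, 6.2346, 5.5000)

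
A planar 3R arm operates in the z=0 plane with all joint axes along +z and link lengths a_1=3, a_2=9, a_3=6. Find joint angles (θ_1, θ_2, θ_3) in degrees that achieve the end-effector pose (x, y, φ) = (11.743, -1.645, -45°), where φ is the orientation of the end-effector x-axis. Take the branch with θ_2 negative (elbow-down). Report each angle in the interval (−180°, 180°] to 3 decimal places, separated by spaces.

wrist centre = target − a_3·(cos φ, sin φ) = (7.5004, 2.5976)
cos θ_2 = (63.0031−3²−9²)/(2·3·9) = -0.4999; θ_2 = -119.9962° (elbow-down)
β = atan2(2.5976,7.5004) = 19.1028°; ψ = atan2(-7.7945,-1.4995) = -100.8893°
θ_1 = β − ψ = 119.9921°
θ_3 = φ − θ_1 − θ_2 = -44.9959° (wrapped to (-180°,180°])

119.992 -119.996 -44.996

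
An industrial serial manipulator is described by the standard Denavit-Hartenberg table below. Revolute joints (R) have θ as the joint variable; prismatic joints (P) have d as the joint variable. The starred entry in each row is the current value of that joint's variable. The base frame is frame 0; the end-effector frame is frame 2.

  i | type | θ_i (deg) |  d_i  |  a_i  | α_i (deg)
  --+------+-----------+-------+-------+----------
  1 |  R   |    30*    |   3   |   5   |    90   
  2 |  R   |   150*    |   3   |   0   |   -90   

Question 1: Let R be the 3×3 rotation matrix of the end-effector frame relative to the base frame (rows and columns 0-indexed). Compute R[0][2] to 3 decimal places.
End-effector z-axis (col 2 of R) = (-0.4330,-0.2500,-0.8660)
R[0][2] = -0.4330

-0.433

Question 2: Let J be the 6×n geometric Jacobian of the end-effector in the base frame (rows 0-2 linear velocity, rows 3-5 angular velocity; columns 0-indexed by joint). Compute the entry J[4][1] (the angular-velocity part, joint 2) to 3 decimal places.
-0.866

axis z_1 = (0.5000,-0.8660,0.0000); lever o_n−o_1 = (1.5000,-2.5981,0.0000)
cross product → J_v[:, 1] = (0.0000,0.0000,0.0000)
J_ω[:, 1] = z_1
entry J[4][1] = -0.8660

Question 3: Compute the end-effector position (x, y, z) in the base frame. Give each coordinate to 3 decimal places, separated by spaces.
after link 1: o_1 = (4.3301, 2.5000, 3.0000)
after link 2: o_2 = (5.8301, -0.0981, 3.0000)

5.830 -0.098 3.000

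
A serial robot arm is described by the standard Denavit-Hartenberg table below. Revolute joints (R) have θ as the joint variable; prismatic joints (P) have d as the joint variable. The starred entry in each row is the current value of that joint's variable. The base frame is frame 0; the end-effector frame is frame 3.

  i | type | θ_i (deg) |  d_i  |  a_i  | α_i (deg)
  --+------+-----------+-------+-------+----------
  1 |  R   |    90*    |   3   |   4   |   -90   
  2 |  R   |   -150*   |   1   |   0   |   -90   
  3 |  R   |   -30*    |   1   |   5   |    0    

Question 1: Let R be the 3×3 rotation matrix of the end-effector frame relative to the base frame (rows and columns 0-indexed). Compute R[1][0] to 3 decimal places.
-0.750

End-effector x-axis (col 0 of R) = (-0.5000,-0.7500,0.4330)
R[1][0] = -0.7500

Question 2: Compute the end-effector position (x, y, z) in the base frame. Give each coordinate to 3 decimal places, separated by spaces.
-3.500 0.750 6.031

after link 1: o_1 = (0.0000, 4.0000, 3.0000)
after link 2: o_2 = (-1.0000, 4.0000, 3.0000)
after link 3: o_3 = (-3.5000, 0.7500, 6.0311)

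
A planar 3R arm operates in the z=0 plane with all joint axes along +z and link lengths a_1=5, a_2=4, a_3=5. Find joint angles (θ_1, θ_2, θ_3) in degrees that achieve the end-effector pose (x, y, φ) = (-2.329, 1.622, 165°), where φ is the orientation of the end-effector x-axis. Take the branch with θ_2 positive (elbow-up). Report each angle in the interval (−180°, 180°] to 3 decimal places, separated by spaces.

wrist centre = target − a_3·(cos φ, sin φ) = (2.5006, 0.3279)
cos θ_2 = (6.3607−5²−4²)/(2·5·4) = -0.8660; θ_2 = 149.9952° (elbow-up)
β = atan2(0.3279,2.5006) = 7.4705°; ψ = atan2(2.0003,1.5361) = 52.4786°
θ_1 = β − ψ = -45.0081°
θ_3 = φ − θ_1 − θ_2 = 60.0129° (wrapped to (-180°,180°])

-45.008 149.995 60.013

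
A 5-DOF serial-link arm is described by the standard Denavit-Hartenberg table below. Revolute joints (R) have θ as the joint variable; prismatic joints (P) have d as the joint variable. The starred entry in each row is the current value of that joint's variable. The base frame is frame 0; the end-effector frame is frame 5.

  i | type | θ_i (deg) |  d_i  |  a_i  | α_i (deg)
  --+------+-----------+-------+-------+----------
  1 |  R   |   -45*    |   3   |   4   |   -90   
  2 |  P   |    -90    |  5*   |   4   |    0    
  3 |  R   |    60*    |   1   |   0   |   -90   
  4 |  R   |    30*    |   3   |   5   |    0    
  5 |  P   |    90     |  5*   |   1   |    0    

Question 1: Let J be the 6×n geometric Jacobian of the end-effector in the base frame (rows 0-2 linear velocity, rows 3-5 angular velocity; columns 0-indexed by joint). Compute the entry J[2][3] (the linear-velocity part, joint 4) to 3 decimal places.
-1.683

axis z_3 = (0.3536,-0.3536,-0.8660); lever o_n−o_3 = (2.7938,-7.5540,-5.0131)
cross product → J_v[:, 3] = (-4.7696,-0.6470,-1.6830)
J_ω[:, 3] = z_3
entry J[2][3] = -1.6830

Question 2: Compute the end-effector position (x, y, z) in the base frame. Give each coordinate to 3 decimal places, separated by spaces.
after link 1: o_1 = (2.8284, -2.8284, 3.0000)
after link 2: o_2 = (6.3640, 0.7071, 7.0000)
after link 3: o_3 = (7.0711, 1.4142, 7.0000)
after link 4: o_4 = (9.0156, -4.0659, 6.5670)
after link 5: o_5 = (9.8648, -6.1398, 1.9869)

9.865 -6.140 1.987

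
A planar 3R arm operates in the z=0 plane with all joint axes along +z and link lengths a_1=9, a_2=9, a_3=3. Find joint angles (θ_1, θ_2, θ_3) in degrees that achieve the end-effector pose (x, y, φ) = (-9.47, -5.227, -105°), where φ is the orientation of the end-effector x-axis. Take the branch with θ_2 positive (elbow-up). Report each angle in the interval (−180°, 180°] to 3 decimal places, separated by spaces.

wrist centre = target − a_3·(cos φ, sin φ) = (-8.6935, -2.3292)
cos θ_2 = (81.0030−9²−9²)/(2·9·9) = -0.5000; θ_2 = 119.9988° (elbow-up)
β = atan2(-2.3292,-8.6935) = -165.0013°; ψ = atan2(7.7943,4.5002) = 59.9994°
θ_1 = β − ψ = -225.0007°
θ_3 = φ − θ_1 − θ_2 = 0.0019° (wrapped to (-180°,180°])

134.999 119.999 0.002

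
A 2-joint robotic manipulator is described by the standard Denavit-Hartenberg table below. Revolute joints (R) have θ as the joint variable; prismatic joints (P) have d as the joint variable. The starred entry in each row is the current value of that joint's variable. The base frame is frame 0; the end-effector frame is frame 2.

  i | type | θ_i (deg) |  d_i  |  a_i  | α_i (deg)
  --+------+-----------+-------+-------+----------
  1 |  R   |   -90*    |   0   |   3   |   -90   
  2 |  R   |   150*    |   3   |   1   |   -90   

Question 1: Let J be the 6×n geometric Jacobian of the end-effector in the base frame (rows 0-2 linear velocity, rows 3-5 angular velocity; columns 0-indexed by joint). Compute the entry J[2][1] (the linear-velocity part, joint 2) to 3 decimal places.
0.866

axis z_1 = (1.0000,0.0000,0.0000); lever o_n−o_1 = (3.0000,0.8660,-0.5000)
cross product → J_v[:, 1] = (-0.0000,0.5000,0.8660)
J_ω[:, 1] = z_1
entry J[2][1] = 0.8660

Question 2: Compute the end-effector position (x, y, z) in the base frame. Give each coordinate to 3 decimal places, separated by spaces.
3.000 -2.134 -0.500

after link 1: o_1 = (0.0000, -3.0000, 0.0000)
after link 2: o_2 = (3.0000, -2.1340, -0.5000)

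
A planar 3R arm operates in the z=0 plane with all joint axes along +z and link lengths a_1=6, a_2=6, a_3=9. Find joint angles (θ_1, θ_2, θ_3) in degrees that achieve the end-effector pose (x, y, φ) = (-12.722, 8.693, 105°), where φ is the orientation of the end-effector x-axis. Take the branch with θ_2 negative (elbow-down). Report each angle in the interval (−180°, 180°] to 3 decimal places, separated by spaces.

-150.001 -59.994 -45.005

wrist centre = target − a_3·(cos φ, sin φ) = (-10.3926, -0.0003)
cos θ_2 = (108.0067−6²−6²)/(2·6·6) = 0.5001; θ_2 = -59.9938° (elbow-down)
β = atan2(-0.0003,-10.3926) = -179.9982°; ψ = atan2(-5.1958,9.0006) = -29.9969°
θ_1 = β − ψ = -150.0013°
θ_3 = φ − θ_1 − θ_2 = -45.0049° (wrapped to (-180°,180°])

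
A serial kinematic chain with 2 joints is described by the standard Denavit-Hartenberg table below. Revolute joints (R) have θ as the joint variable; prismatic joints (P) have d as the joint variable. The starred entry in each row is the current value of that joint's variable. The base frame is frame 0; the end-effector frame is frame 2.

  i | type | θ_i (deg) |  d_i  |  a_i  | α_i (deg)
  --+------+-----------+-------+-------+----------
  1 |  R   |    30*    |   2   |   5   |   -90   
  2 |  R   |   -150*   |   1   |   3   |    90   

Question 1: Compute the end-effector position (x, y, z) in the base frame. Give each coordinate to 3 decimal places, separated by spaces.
after link 1: o_1 = (4.3301, 2.5000, 2.0000)
after link 2: o_2 = (1.5801, 2.0670, 3.5000)

1.580 2.067 3.500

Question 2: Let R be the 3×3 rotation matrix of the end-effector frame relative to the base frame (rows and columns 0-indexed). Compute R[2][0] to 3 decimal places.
0.500

End-effector x-axis (col 0 of R) = (-0.7500,-0.4330,0.5000)
R[2][0] = 0.5000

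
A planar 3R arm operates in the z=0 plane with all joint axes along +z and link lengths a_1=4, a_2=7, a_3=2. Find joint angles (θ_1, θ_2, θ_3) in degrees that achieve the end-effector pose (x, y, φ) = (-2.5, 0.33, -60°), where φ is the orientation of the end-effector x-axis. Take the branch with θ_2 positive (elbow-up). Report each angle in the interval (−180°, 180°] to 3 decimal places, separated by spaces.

wrist centre = target − a_3·(cos φ, sin φ) = (-3.5000, 2.0621)
cos θ_2 = (16.5021−4²−7²)/(2·4·7) = -0.8660; θ_2 = 150.0011° (elbow-up)
β = atan2(2.0621,-3.5000) = 149.4952°; ψ = atan2(3.4999,-2.0622) = 120.5079°
θ_1 = β − ψ = 28.9873°
θ_3 = φ − θ_1 − θ_2 = 121.0116° (wrapped to (-180°,180°])

28.987 150.001 121.012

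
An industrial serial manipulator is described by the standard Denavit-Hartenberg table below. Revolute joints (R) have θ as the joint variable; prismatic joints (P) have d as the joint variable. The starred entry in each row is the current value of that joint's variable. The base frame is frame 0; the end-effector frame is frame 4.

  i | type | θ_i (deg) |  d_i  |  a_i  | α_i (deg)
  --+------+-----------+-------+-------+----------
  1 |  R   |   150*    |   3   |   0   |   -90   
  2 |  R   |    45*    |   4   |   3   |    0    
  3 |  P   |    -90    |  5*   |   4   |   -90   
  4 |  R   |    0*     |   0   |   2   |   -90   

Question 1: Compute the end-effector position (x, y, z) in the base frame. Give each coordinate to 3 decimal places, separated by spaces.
after link 1: o_1 = (0.0000, 0.0000, 3.0000)
after link 2: o_2 = (-3.8371, -2.4034, 0.8787)
after link 3: o_3 = (-8.7866, -5.3194, 3.7071)
after link 4: o_4 = (-10.0114, -4.6122, 5.1213)

-10.011 -4.612 5.121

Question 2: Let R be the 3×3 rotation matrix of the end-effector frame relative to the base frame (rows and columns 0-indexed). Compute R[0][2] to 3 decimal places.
0.500

End-effector z-axis (col 2 of R) = (0.5000,0.8660,-0.0000)
R[0][2] = 0.5000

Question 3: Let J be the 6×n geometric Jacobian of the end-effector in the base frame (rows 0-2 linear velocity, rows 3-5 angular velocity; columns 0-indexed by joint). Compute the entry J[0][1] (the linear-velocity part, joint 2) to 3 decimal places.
-1.837

axis z_1 = (-0.5000,-0.8660,0.0000); lever o_n−o_1 = (-10.0114,-4.6122,2.1213)
cross product → J_v[:, 1] = (-1.8371,1.0607,-6.3640)
J_ω[:, 1] = z_1
entry J[0][1] = -1.8371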